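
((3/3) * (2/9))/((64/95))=95/288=0.33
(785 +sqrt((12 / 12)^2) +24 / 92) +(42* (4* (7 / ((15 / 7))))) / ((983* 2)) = 88914416 / 113045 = 786.54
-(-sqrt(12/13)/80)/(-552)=-sqrt(39)/287040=-0.00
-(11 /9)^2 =-121 /81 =-1.49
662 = 662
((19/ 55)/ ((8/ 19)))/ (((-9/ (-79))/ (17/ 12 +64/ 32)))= 1169279/ 47520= 24.61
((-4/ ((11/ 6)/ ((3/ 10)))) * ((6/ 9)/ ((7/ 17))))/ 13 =-408/ 5005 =-0.08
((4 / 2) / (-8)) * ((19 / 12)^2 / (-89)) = 361 / 51264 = 0.01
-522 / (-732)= 87 / 122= 0.71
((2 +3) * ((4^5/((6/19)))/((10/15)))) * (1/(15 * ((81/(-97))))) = -471808/243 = -1941.60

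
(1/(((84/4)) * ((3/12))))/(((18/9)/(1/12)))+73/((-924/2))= -104/693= -0.15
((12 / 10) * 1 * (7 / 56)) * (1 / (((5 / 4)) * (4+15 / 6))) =6 / 325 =0.02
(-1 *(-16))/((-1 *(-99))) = 16/99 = 0.16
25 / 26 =0.96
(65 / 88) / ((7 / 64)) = 520 / 77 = 6.75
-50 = -50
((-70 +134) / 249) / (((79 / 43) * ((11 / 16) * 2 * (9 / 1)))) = 22016 / 1947429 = 0.01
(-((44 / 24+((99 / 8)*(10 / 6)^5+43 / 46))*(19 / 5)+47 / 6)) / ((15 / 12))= -15477743 / 31050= -498.48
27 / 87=0.31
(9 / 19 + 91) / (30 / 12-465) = -3476 / 17575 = -0.20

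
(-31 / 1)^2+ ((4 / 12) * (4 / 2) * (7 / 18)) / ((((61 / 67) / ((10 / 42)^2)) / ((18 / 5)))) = 11080039 / 11529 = 961.06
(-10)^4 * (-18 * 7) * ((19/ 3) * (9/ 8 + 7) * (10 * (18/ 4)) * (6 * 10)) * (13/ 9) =-252866250000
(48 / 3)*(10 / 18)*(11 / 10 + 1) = 56 / 3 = 18.67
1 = 1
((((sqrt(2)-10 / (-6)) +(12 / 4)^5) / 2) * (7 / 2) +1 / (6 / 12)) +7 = 7 * sqrt(2) / 4 +2623 / 6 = 439.64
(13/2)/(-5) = -13/10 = -1.30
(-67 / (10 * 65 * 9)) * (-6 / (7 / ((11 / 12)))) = 0.01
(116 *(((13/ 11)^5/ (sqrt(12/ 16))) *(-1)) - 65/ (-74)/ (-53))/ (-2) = 65/ 7844 + 43069988 *sqrt(3)/ 483153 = 154.41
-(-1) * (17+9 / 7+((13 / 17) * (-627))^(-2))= 8504168551 / 465071607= 18.29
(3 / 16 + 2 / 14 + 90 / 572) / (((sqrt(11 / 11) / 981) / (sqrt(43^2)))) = 329491413 / 16016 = 20572.64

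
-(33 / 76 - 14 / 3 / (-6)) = -829 / 684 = -1.21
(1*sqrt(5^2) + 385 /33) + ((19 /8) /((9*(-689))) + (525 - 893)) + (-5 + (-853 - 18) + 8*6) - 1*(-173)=-49922203 /49608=-1006.33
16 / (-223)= -16 / 223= -0.07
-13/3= -4.33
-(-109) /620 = 109 /620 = 0.18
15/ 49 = 0.31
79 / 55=1.44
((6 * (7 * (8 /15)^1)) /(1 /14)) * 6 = 9408 /5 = 1881.60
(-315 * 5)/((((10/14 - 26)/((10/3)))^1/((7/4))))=42875/118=363.35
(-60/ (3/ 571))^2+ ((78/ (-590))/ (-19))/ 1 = 730983922039/ 5605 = 130416400.01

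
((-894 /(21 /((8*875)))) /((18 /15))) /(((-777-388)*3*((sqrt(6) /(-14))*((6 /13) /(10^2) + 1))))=-677950000*sqrt(6) /4108023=-404.24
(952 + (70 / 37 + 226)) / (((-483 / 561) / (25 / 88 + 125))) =-146111175 / 851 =-171693.51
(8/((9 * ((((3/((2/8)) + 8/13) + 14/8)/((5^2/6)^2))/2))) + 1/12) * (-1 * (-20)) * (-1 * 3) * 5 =-13504225/20169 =-669.55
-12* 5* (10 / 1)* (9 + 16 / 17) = -101400 / 17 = -5964.71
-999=-999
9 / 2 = 4.50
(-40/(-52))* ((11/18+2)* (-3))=-235/39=-6.03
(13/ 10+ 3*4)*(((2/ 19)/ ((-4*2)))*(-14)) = 49/ 20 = 2.45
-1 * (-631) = 631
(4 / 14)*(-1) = -0.29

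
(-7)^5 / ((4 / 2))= -16807 / 2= -8403.50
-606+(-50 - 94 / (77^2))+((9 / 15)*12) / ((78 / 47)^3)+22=-247145396233 / 390780390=-632.44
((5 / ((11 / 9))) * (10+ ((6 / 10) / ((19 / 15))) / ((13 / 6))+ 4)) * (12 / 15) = 126432 / 2717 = 46.53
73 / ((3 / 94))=6862 / 3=2287.33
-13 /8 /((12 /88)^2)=-1573 /18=-87.39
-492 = -492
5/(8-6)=5/2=2.50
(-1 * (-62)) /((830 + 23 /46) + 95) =124 /1851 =0.07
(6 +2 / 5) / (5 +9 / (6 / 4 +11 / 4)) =544 / 605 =0.90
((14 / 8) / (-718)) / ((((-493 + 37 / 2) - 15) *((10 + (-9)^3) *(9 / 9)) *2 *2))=-0.00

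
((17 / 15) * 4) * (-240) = -1088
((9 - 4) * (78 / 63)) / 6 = 65 / 63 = 1.03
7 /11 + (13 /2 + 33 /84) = 2319 /308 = 7.53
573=573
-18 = -18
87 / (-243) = -29 / 81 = -0.36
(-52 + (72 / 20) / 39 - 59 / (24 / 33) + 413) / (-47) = -145583 / 24440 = -5.96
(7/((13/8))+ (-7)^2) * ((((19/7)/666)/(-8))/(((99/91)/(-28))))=931/1332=0.70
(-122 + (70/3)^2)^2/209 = 14455204/16929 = 853.87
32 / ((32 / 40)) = 40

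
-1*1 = -1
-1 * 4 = -4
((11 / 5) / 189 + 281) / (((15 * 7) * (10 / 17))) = 2257226 / 496125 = 4.55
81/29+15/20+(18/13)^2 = 107043/19604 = 5.46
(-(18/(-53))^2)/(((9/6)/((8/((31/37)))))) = -63936/87079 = -0.73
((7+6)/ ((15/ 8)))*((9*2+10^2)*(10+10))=16362.67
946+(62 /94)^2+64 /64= 2092884 /2209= 947.44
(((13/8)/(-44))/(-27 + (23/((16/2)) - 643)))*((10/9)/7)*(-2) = -0.00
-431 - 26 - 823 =-1280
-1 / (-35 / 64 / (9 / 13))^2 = -331776 / 207025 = -1.60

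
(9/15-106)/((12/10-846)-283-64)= 527/5959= 0.09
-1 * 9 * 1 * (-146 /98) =657 /49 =13.41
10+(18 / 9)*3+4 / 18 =146 / 9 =16.22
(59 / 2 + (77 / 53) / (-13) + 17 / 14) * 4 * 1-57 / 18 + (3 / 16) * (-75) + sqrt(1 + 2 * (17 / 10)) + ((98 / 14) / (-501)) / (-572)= sqrt(110) / 5 + 44730613195 / 425272848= 107.28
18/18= 1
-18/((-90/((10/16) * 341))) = 341/8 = 42.62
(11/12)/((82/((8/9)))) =11/1107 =0.01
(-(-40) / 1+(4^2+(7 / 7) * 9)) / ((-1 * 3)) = -65 / 3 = -21.67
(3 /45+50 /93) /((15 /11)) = 3091 /6975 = 0.44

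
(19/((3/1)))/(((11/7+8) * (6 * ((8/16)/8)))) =1.76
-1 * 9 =-9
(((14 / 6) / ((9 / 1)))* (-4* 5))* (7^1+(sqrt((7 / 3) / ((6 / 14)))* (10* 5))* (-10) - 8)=490420 / 81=6054.57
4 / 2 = 2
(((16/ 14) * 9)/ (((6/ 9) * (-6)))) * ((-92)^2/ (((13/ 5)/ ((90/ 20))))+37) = -37764.59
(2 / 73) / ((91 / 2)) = 0.00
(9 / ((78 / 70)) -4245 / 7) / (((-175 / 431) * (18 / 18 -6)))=-938718 / 3185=-294.73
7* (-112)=-784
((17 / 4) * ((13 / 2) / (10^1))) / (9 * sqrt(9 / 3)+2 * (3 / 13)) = -2873 / 547080+37349 * sqrt(3) / 364720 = 0.17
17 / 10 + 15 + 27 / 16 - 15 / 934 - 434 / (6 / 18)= -47956363 / 37360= -1283.63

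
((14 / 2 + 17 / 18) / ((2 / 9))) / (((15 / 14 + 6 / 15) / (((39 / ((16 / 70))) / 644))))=975975 / 151616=6.44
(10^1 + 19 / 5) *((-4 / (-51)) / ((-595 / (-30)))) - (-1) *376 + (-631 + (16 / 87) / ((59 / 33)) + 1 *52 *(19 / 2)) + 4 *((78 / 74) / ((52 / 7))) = 153507979304 / 640350305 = 239.73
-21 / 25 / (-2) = 21 / 50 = 0.42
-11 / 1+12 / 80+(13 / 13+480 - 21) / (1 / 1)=8983 / 20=449.15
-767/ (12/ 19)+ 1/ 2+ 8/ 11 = -160141/ 132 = -1213.19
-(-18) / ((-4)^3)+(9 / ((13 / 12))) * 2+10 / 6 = 22465 / 1248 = 18.00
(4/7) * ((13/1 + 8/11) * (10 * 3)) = 18120/77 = 235.32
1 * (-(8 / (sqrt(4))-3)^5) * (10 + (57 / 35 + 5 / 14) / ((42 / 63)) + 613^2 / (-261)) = 52133423 / 36540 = 1426.75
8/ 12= 2/ 3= 0.67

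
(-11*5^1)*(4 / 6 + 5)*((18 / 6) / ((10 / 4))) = -374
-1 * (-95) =95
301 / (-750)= -301 / 750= -0.40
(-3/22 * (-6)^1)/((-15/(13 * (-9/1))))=351/55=6.38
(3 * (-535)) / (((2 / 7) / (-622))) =3494085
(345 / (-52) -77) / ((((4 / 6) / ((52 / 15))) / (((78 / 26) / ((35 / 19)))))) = -247893 / 350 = -708.27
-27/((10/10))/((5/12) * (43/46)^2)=-685584/9245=-74.16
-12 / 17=-0.71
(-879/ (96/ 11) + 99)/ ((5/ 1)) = -11/ 32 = -0.34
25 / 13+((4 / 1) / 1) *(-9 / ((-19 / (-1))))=7 / 247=0.03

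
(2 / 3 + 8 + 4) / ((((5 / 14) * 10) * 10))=133 / 375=0.35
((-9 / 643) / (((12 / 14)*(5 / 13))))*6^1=-819 / 3215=-0.25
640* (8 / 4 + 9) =7040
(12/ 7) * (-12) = -144/ 7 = -20.57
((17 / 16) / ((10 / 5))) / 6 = 0.09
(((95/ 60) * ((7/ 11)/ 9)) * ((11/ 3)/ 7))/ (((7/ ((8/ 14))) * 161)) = 19/ 639009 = 0.00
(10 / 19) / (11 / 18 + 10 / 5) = 180 / 893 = 0.20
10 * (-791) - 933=-8843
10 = 10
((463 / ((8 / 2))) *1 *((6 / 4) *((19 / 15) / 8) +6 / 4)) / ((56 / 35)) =64357 / 512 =125.70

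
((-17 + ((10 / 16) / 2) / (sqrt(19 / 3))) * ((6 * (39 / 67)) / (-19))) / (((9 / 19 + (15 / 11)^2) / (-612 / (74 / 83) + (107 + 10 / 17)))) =-572718289 / 738742 + 2863591445 * sqrt(57) / 3817818656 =-769.60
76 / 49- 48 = -2276 / 49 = -46.45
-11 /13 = -0.85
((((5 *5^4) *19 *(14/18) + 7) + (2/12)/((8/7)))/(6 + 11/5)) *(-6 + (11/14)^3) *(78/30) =-186921469163/2314368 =-80765.66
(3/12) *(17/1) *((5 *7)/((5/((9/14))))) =153/8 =19.12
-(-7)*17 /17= 7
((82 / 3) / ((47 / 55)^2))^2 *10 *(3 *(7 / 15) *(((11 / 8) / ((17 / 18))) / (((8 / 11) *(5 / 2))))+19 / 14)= 362899953585125 / 10452276702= 34719.70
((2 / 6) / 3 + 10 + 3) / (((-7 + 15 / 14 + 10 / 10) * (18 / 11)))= -9086 / 5589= -1.63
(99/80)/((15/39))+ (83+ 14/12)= 104861/1200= 87.38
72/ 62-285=-8799/ 31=-283.84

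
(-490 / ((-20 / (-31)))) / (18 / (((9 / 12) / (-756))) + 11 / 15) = 735 / 17558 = 0.04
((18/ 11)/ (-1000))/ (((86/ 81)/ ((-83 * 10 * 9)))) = 544563/ 47300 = 11.51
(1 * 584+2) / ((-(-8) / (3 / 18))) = 293 / 24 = 12.21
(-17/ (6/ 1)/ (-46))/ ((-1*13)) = -17/ 3588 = -0.00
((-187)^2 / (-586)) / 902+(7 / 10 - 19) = -18.37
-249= -249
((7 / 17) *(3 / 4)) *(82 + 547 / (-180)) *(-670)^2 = 2233075495 / 204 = 10946448.50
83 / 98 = 0.85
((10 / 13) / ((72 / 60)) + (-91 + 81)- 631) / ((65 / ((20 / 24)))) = -12487 / 1521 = -8.21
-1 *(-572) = 572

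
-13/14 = -0.93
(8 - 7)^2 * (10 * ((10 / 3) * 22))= 2200 / 3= 733.33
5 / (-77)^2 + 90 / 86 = 267020 / 254947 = 1.05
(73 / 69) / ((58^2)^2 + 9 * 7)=0.00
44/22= 2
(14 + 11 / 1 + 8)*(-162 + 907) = 24585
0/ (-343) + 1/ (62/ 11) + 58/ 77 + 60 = 290883/ 4774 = 60.93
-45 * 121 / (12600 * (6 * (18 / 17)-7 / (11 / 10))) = 22627 / 560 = 40.41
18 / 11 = 1.64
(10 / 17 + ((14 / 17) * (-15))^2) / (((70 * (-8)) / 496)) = -274474 / 2023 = -135.68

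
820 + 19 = 839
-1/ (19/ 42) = -42/ 19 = -2.21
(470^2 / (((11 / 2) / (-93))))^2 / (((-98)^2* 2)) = 211021804845000 / 290521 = 726356459.07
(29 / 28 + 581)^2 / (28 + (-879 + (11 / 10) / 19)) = -25231259855 / 63378168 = -398.11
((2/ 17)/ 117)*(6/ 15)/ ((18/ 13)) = 2/ 6885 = 0.00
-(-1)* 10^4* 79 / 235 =158000 / 47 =3361.70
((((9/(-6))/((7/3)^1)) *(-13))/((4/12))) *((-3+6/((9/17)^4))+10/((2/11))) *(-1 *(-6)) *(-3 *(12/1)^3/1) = -700791936/7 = -100113133.71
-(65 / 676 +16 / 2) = -421 / 52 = -8.10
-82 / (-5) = 82 / 5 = 16.40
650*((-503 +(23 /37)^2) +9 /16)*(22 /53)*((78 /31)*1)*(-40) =30664930939500 /2249267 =13633299.62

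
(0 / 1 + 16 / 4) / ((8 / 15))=15 / 2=7.50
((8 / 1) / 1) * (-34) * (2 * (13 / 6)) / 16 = -221 / 3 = -73.67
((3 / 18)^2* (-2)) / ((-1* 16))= 0.00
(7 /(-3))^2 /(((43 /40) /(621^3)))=52154088840 /43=1212885786.98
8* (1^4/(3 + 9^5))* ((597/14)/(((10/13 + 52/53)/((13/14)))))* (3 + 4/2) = 8912215/581603148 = 0.02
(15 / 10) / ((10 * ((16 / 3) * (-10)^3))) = -0.00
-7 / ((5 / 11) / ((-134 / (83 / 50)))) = 103180 / 83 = 1243.13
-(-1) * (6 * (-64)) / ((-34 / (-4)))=-768 / 17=-45.18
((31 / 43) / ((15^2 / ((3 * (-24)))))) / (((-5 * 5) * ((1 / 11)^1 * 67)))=2728 / 1800625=0.00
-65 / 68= -0.96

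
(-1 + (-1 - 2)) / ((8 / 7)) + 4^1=1 / 2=0.50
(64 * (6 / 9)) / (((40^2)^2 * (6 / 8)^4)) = 8 / 151875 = 0.00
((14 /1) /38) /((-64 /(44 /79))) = -77 /24016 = -0.00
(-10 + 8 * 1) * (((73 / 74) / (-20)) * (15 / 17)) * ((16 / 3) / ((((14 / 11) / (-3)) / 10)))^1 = -48180 / 4403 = -10.94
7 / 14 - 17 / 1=-16.50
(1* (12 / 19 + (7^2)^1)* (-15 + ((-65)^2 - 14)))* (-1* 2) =-7913656 / 19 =-416508.21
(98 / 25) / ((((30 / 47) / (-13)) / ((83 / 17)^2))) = -206249771 / 108375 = -1903.11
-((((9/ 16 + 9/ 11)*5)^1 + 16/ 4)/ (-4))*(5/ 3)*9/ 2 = 28785/ 1408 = 20.44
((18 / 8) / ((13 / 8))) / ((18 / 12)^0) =18 / 13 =1.38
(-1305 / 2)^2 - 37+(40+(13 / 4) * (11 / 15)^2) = 425761.00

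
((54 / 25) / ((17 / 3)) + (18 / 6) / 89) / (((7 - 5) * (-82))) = -15693 / 6203300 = -0.00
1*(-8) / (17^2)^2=-8 / 83521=-0.00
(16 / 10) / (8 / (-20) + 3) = 0.62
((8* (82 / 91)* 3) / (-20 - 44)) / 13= -123 / 4732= -0.03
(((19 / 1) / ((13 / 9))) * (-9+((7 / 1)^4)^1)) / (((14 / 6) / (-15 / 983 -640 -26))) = -61797781656 / 6881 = -8980930.34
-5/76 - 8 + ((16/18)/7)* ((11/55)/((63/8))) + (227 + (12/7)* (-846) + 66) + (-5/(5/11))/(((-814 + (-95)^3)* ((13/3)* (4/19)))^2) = -97227811030356940793969/83432406261702541680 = -1165.35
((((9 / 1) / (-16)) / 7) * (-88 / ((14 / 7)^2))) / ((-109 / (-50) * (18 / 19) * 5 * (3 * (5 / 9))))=627 / 6104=0.10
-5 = -5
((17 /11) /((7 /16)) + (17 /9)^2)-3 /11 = 42584 /6237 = 6.83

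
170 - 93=77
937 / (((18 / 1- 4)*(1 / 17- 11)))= -15929 / 2604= -6.12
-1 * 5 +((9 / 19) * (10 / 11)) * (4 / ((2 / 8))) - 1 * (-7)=1858 / 209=8.89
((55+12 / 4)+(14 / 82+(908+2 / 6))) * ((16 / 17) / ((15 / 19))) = 1152.22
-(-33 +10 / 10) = 32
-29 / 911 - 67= -61066 / 911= -67.03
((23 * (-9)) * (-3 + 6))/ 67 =-621/ 67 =-9.27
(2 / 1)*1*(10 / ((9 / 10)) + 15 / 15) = 24.22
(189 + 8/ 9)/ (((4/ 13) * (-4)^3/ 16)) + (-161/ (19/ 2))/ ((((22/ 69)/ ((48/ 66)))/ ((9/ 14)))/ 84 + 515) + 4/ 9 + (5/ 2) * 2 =-3126435615259/ 21000663216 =-148.87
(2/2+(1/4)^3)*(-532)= -540.31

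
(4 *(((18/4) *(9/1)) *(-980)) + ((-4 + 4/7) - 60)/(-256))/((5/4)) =-71124369/560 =-127007.80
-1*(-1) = 1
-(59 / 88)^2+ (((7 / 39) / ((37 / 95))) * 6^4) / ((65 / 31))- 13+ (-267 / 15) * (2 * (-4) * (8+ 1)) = 376005313031 / 242116160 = 1553.00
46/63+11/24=599/504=1.19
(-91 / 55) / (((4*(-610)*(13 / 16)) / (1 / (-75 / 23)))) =-322 / 1258125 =-0.00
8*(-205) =-1640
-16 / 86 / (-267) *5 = 40 / 11481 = 0.00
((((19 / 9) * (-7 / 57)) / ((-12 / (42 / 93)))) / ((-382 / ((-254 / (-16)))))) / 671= -6223 / 10297992672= -0.00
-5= -5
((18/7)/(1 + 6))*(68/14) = 612/343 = 1.78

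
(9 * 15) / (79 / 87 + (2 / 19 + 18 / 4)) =446310 / 18227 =24.49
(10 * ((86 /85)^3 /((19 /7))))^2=79295178086656 /5446039005625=14.56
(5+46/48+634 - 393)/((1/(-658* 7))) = -13649881/12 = -1137490.08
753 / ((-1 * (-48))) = 251 / 16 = 15.69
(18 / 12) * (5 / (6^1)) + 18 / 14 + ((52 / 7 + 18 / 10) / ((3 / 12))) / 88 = 4551 / 1540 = 2.96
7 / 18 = 0.39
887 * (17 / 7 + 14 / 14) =21288 / 7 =3041.14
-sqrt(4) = -2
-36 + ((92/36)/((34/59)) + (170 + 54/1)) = 58885/306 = 192.43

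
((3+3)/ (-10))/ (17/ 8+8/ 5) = -24/ 149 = -0.16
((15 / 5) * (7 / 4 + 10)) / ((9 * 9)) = 47 / 108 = 0.44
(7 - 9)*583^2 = -679778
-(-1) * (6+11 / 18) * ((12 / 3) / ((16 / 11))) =18.18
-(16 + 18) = -34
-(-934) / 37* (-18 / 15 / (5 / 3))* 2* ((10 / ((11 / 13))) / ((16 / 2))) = -109278 / 2035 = -53.70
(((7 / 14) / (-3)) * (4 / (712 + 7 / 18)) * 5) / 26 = -30 / 166699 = -0.00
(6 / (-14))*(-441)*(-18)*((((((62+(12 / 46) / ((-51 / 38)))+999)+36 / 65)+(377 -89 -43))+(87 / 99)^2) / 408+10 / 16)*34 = -1361903087601 / 3075215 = -442864.35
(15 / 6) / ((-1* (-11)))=5 / 22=0.23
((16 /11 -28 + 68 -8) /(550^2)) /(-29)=-92 /24124375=-0.00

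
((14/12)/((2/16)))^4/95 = 614656/7695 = 79.88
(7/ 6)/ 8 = 7/ 48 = 0.15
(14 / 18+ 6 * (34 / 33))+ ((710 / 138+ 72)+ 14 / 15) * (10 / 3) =267.22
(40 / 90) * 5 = 20 / 9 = 2.22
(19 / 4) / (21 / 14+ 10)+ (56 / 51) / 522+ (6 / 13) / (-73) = 237559117 / 581078394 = 0.41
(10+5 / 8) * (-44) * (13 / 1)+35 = -6042.50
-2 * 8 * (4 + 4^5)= -16448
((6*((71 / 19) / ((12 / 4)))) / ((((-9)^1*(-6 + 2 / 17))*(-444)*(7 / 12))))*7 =-1207 / 316350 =-0.00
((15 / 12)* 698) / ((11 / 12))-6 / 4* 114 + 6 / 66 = 8590 / 11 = 780.91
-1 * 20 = -20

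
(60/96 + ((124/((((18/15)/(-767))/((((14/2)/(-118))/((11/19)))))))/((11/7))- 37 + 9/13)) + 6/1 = 5138.26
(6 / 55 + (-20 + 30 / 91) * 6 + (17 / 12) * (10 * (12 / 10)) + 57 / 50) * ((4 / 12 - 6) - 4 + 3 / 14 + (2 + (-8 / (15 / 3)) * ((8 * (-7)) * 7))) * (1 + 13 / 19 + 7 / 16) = -131193.87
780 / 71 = 10.99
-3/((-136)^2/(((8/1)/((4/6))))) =-9/4624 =-0.00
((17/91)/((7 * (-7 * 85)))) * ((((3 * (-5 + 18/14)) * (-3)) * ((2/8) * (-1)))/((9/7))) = 1/3430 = 0.00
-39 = -39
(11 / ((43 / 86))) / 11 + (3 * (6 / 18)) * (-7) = -5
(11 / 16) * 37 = 407 / 16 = 25.44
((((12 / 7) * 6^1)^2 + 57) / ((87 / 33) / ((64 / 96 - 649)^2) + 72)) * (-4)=-442598792900 / 48937215663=-9.04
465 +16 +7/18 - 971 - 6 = -8921/18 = -495.61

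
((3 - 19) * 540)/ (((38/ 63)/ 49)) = -13335840/ 19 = -701886.32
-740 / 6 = -370 / 3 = -123.33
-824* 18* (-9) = 133488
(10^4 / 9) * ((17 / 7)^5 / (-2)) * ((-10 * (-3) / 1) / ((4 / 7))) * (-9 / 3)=17748212500 / 2401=7392008.54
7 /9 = 0.78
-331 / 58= -5.71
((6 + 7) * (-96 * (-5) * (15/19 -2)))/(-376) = 20.09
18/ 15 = 6/ 5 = 1.20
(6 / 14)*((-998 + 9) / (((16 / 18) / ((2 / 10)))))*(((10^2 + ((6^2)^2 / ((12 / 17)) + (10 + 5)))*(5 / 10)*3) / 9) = -17365851 / 560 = -31010.45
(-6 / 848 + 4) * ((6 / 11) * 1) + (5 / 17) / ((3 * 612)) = 9908588 / 4549149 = 2.18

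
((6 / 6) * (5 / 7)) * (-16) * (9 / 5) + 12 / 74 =-5286 / 259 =-20.41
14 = 14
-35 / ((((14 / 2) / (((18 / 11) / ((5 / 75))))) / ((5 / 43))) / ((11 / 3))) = -2250 / 43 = -52.33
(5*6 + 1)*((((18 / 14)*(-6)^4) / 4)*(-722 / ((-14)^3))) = 8158239 / 2401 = 3397.85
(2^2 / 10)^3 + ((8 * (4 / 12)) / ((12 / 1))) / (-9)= 398 / 10125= 0.04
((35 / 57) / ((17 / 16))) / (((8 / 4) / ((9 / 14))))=60 / 323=0.19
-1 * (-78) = 78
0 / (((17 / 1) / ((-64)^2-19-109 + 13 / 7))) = 0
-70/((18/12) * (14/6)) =-20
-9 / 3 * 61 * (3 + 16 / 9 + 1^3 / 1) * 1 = -3172 / 3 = -1057.33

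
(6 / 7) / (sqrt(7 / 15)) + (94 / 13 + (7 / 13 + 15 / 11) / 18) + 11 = 6 * sqrt(105) / 49 + 23599 / 1287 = 19.59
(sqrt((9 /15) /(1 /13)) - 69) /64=-69 /64 + sqrt(195) /320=-1.03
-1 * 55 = -55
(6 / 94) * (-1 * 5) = -15 / 47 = -0.32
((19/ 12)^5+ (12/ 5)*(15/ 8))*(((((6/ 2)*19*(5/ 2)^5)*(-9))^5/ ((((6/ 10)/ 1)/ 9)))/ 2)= -2350296430128199128806591033935546875/ 68719476736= -34201314412758789386230510.00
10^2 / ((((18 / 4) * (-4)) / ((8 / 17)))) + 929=141737 / 153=926.39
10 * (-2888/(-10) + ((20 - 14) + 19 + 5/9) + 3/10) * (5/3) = 141595/27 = 5244.26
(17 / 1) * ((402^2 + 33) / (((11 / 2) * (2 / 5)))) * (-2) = -27478290 / 11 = -2498026.36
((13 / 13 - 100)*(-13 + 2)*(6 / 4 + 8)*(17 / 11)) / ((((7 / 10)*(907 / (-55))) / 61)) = -536414175 / 6349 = -84487.98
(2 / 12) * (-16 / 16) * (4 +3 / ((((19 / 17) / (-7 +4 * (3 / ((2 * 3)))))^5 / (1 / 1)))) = 895.31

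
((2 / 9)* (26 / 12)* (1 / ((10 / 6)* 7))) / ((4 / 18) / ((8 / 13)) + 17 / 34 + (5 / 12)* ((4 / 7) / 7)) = 364 / 7895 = 0.05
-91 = -91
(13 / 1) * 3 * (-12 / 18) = -26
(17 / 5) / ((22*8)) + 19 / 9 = 16873 / 7920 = 2.13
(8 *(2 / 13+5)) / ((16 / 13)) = 67 / 2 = 33.50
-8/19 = -0.42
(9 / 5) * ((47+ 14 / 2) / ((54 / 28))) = 252 / 5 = 50.40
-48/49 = -0.98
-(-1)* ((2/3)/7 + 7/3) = 17/7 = 2.43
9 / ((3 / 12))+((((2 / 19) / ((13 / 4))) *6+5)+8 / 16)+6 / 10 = 42.29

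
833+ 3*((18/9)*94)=1397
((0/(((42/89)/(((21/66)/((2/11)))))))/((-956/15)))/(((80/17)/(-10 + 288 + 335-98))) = 0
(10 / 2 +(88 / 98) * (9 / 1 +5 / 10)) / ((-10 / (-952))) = 45084 / 35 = 1288.11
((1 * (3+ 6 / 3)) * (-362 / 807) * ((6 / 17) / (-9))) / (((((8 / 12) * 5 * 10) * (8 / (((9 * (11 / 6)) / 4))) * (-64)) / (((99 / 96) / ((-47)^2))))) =-65703 / 6620287467520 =-0.00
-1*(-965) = 965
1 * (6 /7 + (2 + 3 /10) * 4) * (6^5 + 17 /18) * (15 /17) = 24637360 /357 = 69012.21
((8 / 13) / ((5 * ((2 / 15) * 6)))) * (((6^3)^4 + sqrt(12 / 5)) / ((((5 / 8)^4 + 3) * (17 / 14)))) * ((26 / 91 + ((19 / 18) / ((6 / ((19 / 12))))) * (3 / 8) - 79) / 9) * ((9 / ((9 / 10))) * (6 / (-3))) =1947370496 * sqrt(15) / 693466839 + 43611128573460480 / 2853773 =15281919271.26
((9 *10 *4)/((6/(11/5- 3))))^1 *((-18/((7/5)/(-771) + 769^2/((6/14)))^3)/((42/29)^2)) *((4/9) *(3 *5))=8922270445625/8535793061765846405865193802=0.00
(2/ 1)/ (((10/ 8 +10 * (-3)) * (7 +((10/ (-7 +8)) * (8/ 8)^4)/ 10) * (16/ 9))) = -9/ 1840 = -0.00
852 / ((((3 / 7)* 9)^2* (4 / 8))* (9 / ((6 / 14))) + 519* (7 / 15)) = 59640 / 27889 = 2.14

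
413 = 413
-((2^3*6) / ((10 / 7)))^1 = -168 / 5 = -33.60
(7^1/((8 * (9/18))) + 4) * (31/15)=713/60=11.88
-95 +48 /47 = -4417 /47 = -93.98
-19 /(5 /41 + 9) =-779 /374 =-2.08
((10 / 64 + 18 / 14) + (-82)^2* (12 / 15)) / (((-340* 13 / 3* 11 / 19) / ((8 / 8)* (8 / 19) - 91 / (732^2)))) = -60191028693 / 22671308800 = -2.65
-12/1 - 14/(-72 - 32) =-617/52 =-11.87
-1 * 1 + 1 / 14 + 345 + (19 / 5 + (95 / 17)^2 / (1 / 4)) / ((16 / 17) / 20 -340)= 56277635 / 163744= 343.69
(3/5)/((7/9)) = 27/35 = 0.77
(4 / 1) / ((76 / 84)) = 4.42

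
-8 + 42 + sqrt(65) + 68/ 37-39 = -117/ 37 + sqrt(65) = 4.90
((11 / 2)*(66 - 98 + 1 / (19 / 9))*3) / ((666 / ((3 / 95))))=-6589 / 267140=-0.02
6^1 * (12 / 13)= 72 / 13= 5.54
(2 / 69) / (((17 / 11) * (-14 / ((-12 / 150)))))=22 / 205275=0.00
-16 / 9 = -1.78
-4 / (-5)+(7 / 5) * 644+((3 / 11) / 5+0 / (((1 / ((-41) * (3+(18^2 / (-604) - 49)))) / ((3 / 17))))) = 902.45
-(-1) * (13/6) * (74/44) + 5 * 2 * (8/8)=1801/132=13.64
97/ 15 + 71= 1162/ 15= 77.47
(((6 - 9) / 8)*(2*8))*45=-270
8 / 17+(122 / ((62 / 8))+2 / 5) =43774 / 2635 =16.61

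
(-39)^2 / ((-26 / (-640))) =37440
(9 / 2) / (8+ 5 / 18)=0.54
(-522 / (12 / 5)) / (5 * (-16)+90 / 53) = 4611 / 1660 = 2.78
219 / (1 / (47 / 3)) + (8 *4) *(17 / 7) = 24561 / 7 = 3508.71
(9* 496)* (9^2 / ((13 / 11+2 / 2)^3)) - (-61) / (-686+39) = 720786457 / 20704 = 34813.87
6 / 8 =3 / 4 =0.75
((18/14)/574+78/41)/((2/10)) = 38265/4018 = 9.52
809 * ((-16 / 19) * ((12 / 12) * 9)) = -116496 / 19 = -6131.37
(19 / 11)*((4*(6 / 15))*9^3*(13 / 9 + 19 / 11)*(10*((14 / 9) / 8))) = 1503432 / 121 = 12425.06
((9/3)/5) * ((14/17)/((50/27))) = 567/2125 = 0.27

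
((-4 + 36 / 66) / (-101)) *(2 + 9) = 38 / 101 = 0.38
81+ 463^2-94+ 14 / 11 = 2357930 / 11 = 214357.27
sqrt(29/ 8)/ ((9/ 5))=5 *sqrt(58)/ 36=1.06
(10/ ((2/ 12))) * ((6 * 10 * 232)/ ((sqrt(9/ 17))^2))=1577600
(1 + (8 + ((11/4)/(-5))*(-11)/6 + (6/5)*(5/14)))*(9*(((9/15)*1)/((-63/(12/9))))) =-8767/7350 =-1.19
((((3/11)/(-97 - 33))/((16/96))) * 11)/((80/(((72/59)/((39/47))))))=-1269/498550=-0.00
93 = 93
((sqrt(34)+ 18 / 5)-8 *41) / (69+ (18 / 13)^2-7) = -137059 / 27005+ 169 *sqrt(34) / 10802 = -4.98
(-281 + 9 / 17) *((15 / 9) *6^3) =-1716480 / 17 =-100969.41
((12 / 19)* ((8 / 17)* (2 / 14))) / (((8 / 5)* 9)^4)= 625 / 632935296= 0.00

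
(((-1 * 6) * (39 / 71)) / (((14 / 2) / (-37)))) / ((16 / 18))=38961 / 1988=19.60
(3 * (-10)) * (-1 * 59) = 1770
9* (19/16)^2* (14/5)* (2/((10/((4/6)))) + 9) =1038597/3200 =324.56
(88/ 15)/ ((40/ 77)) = 847/ 75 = 11.29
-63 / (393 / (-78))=1638 / 131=12.50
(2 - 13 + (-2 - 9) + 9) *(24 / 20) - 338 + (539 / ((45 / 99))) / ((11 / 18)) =7934 / 5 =1586.80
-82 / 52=-41 / 26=-1.58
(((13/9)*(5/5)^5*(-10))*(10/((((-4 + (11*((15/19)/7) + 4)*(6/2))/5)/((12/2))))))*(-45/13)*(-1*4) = -7980000/1559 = -5118.67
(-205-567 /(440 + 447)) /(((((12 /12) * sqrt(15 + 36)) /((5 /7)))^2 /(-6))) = 9120100 /738871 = 12.34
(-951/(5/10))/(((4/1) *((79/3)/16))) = -22824/79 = -288.91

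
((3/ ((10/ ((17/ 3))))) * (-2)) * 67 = -1139/ 5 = -227.80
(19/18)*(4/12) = 19/54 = 0.35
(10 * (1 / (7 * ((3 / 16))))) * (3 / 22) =80 / 77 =1.04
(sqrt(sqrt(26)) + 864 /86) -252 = -10404 /43 + 26^(1 /4) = -239.70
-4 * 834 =-3336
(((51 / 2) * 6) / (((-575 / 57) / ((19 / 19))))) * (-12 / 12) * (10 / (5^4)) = 17442 / 71875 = 0.24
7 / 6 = 1.17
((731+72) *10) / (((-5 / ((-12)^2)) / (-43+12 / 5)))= 46946592 / 5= 9389318.40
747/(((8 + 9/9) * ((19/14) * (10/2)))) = 1162/95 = 12.23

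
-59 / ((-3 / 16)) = 944 / 3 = 314.67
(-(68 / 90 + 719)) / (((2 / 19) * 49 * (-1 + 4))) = -12559 / 270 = -46.51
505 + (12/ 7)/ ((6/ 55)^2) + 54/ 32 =218647/ 336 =650.74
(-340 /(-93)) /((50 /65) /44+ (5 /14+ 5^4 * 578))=68068 /6725976225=0.00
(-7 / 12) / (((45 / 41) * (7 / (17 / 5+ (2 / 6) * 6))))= -41 / 100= -0.41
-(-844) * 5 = 4220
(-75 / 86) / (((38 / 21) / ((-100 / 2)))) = 39375 / 1634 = 24.10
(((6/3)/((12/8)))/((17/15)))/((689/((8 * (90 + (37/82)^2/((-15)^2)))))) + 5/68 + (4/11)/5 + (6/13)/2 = 12525525587/7797062988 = 1.61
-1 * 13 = -13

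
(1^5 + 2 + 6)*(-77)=-693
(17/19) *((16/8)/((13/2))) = 68/247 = 0.28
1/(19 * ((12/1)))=1/228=0.00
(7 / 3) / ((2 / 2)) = 7 / 3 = 2.33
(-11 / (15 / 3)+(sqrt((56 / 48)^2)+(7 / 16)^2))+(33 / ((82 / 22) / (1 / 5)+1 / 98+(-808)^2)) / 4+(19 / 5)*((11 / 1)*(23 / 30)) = 31.20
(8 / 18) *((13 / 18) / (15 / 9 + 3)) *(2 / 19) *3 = 26 / 1197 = 0.02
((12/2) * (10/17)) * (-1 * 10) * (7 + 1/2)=-4500/17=-264.71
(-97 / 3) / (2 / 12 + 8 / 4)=-194 / 13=-14.92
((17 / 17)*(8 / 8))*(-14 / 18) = -7 / 9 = -0.78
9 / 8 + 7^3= 344.12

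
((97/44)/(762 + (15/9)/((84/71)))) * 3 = 18333/2116169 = 0.01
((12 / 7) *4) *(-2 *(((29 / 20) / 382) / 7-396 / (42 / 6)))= 36304932 / 46795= 775.83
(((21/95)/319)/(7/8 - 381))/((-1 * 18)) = 28/276472515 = 0.00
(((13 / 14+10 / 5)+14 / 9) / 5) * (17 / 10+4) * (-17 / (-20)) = 4.35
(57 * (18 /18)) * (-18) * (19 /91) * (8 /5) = -155952 /455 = -342.75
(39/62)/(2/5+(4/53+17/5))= 795/4898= 0.16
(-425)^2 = 180625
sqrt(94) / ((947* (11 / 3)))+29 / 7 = 3* sqrt(94) / 10417+29 / 7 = 4.15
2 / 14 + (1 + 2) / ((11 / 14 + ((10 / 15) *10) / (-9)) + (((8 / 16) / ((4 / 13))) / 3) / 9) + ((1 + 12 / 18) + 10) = 40.34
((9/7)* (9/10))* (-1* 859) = -69579/70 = -993.99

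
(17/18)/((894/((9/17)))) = 0.00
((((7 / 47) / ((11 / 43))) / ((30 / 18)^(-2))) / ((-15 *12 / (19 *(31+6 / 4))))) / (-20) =371735 / 1340064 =0.28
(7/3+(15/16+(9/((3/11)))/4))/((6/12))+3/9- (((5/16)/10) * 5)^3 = 765827/32768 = 23.37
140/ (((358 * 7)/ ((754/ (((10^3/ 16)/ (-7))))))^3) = -12002509792/ 2240366796875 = -0.01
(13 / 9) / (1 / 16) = 208 / 9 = 23.11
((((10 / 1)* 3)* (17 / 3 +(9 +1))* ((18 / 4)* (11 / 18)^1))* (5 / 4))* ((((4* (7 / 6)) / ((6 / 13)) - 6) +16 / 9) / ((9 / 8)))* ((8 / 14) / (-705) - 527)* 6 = -15162366670 / 567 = -26741387.43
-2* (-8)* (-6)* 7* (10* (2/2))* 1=-6720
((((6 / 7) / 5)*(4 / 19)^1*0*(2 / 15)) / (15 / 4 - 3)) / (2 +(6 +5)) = 0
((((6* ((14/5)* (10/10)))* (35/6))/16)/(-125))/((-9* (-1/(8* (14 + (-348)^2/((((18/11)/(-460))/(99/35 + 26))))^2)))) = -5244122176383444964/125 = -41952977411067559.71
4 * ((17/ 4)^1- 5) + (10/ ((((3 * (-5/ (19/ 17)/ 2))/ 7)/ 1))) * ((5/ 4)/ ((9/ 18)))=-1483/ 51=-29.08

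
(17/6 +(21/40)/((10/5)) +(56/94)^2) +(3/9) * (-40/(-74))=23741313/6538640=3.63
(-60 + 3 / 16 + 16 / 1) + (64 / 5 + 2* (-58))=-11761 / 80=-147.01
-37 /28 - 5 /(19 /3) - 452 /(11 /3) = -733745 /5852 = -125.38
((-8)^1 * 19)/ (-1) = 152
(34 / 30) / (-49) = -17 / 735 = -0.02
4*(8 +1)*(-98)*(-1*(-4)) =-14112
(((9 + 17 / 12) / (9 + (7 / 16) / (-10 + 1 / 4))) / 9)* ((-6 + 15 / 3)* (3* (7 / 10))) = -2275 / 8382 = -0.27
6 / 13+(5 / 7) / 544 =22913 / 49504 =0.46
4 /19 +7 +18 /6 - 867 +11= -16070 /19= -845.79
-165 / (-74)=165 / 74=2.23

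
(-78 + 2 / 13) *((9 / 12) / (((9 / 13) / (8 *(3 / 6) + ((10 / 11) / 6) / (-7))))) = -21137 / 63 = -335.51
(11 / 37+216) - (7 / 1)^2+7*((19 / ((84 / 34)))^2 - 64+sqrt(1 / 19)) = 7*sqrt(19) / 19+1242901 / 9324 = 134.91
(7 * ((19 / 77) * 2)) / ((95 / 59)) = 118 / 55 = 2.15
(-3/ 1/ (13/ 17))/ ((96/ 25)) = -425/ 416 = -1.02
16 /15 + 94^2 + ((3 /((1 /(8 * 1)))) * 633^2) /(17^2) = 182556724 /4335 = 42112.28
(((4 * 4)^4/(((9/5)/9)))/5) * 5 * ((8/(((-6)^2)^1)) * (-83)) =-54394880/9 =-6043875.56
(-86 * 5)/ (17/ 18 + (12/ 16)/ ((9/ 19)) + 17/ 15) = -77400/ 659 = -117.45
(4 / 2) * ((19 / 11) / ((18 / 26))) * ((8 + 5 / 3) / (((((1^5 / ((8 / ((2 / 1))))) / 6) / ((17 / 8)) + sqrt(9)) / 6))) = 95.84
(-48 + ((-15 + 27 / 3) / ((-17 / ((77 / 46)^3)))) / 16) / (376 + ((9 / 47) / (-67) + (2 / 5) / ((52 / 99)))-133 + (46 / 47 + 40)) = -0.17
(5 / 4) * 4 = 5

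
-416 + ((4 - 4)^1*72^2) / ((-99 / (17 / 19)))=-416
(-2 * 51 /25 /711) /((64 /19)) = -323 /189600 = -0.00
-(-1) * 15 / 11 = 15 / 11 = 1.36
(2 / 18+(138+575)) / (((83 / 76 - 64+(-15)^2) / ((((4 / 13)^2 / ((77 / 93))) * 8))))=1935463424 / 480921441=4.02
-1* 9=-9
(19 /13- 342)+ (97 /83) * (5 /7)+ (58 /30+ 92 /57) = -241203929 /717535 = -336.16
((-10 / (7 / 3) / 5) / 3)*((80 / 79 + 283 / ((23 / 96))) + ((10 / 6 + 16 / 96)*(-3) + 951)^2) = -6505968225 / 25438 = -255757.85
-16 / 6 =-8 / 3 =-2.67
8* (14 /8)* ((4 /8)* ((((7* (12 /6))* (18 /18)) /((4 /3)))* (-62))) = -4557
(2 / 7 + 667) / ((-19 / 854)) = -569862 / 19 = -29992.74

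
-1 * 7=-7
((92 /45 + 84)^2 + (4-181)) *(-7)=-102437713 /2025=-50586.52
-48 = -48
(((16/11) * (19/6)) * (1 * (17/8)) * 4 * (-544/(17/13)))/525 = -537472/17325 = -31.02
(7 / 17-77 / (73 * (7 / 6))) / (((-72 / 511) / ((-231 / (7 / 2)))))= -47047 / 204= -230.62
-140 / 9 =-15.56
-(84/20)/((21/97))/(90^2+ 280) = -97/41900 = -0.00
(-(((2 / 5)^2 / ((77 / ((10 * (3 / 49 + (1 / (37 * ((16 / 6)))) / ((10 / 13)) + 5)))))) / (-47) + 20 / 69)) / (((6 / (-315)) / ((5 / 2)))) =6510463621 / 172467064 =37.75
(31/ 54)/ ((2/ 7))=217/ 108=2.01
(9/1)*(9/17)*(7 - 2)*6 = 2430/17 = 142.94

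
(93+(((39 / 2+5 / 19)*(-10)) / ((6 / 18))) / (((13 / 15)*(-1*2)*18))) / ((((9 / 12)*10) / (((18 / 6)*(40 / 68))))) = 26.35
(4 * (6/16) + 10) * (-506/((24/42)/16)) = -162932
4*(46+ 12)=232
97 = 97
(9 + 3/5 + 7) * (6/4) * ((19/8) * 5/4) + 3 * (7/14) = 75.42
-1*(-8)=8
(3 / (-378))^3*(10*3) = -5 / 333396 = -0.00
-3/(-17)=0.18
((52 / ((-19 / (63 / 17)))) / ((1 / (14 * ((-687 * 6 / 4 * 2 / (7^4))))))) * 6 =11574576 / 15827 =731.32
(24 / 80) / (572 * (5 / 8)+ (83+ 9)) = 3 / 4495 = 0.00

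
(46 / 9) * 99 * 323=163438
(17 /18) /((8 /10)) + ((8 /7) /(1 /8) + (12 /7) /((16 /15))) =859 /72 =11.93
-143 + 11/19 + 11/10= -141.32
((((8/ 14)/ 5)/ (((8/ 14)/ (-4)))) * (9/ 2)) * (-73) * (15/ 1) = 3942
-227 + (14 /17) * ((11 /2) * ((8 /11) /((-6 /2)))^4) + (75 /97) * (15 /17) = -40232068394 /177780339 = -226.30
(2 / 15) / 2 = 1 / 15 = 0.07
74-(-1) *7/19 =1413/19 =74.37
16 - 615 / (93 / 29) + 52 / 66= -179011 / 1023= -174.99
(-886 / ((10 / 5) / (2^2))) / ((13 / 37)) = -65564 / 13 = -5043.38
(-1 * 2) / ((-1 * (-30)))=-0.07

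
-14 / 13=-1.08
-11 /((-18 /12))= 22 /3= 7.33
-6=-6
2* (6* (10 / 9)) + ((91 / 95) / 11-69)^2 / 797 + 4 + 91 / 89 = 24.31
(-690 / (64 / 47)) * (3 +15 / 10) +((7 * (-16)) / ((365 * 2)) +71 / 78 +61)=-2021121781 / 911040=-2218.48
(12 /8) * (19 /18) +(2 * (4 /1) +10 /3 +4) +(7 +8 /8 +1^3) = 311 /12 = 25.92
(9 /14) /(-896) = -9 /12544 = -0.00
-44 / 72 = -11 / 18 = -0.61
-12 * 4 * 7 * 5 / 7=-240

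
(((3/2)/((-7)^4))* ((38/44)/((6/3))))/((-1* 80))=-57/16903040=-0.00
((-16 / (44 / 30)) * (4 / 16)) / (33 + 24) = -10 / 209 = -0.05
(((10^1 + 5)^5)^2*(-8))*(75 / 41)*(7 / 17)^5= -5815057869140625000 / 58214137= -99890819804.49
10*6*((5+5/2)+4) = 690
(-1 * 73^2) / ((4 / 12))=-15987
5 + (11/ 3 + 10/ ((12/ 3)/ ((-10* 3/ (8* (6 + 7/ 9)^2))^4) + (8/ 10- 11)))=5103502943932662344/ 588858180775978107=8.67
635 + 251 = 886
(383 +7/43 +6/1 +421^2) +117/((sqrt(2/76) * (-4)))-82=7634571/43-117 * sqrt(38)/4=177367.85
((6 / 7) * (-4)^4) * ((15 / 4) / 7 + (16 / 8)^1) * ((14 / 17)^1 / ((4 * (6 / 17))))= 2272 / 7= 324.57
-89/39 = -2.28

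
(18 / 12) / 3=1 / 2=0.50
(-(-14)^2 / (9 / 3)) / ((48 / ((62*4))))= -337.56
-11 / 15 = -0.73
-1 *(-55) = 55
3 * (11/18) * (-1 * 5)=-55/6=-9.17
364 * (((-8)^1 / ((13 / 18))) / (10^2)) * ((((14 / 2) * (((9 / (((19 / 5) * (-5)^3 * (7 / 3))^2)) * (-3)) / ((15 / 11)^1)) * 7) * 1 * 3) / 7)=384912 / 28203125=0.01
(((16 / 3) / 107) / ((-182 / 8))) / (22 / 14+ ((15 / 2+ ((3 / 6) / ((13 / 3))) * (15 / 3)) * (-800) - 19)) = 32 / 94628553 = 0.00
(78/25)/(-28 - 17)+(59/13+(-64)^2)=4100.47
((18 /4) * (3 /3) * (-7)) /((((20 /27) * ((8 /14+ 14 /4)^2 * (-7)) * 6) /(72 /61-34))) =-441441 /220210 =-2.00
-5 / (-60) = 1 / 12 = 0.08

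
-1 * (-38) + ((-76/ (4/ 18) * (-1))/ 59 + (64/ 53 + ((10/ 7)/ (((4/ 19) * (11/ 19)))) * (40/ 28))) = 104073567/ 1685453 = 61.75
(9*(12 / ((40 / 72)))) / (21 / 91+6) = 31.20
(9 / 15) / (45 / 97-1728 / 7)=-679 / 278835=-0.00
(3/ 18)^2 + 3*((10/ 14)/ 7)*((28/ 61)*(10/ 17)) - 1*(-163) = 42624671/ 261324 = 163.11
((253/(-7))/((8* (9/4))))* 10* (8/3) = -53.54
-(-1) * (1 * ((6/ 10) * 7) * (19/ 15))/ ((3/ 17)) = 2261/ 75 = 30.15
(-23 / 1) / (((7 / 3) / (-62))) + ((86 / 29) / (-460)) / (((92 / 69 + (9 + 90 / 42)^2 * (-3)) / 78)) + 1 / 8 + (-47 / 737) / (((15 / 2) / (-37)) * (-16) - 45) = 16118889911426459 / 26369477349600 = 611.27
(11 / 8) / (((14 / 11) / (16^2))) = 276.57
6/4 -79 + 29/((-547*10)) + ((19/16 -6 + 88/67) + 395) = 920610071/2931920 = 314.00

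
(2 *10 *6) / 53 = 2.26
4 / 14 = 2 / 7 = 0.29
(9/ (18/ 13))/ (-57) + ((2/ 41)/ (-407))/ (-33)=-2386165/ 20925498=-0.11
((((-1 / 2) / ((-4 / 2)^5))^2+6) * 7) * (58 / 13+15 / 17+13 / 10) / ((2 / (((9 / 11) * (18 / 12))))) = 171.24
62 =62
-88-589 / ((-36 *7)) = -21587 / 252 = -85.66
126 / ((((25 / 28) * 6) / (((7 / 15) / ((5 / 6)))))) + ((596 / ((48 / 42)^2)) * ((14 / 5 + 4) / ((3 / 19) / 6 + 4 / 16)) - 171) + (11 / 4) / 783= 11071.81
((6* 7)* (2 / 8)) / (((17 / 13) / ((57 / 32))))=15561 / 1088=14.30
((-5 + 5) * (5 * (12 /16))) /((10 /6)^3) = 0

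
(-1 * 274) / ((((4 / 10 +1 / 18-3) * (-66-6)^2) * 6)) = 685 / 197856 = 0.00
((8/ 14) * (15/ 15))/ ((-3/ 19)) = -76/ 21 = -3.62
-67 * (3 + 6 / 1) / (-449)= 603 / 449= 1.34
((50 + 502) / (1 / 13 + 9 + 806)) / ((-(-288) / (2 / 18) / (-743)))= -222157 / 1144368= -0.19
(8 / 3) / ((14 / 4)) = 16 / 21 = 0.76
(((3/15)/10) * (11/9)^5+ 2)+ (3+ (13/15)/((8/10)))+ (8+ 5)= 113007277/5904900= 19.14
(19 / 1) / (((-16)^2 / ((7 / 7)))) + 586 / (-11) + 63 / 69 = -3386425 / 64768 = -52.29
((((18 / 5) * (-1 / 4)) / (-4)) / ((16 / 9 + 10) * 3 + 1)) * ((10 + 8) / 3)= 81 / 2180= 0.04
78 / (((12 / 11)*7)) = 143 / 14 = 10.21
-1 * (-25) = 25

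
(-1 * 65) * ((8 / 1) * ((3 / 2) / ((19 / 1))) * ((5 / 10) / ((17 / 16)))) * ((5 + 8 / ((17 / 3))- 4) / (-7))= 255840 / 38437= 6.66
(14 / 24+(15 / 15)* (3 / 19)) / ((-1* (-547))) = 169 / 124716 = 0.00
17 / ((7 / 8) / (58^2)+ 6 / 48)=457504 / 3371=135.72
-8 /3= -2.67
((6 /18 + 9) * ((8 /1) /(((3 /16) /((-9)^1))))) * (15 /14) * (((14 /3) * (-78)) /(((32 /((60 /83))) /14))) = 36691200 /83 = 442062.65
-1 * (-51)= 51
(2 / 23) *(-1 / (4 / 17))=-17 / 46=-0.37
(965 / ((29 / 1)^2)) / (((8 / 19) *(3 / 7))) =128345 / 20184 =6.36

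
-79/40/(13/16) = -158/65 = -2.43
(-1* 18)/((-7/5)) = 90/7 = 12.86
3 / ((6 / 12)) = 6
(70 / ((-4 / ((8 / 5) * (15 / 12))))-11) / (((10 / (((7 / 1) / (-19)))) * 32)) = 0.05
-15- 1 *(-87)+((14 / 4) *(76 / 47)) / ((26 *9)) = 396061 / 5499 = 72.02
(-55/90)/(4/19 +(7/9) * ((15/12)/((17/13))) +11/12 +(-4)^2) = -3553/103900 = -0.03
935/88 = 85/8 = 10.62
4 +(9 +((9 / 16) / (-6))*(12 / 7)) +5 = 999 / 56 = 17.84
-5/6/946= -5/5676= -0.00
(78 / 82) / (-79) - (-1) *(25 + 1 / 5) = 407919 / 16195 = 25.19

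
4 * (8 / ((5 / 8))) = 256 / 5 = 51.20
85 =85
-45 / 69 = -0.65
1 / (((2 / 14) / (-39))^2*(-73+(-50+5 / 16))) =-91728 / 151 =-607.47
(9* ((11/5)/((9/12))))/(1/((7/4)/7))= 33/5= 6.60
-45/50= -9/10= -0.90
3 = 3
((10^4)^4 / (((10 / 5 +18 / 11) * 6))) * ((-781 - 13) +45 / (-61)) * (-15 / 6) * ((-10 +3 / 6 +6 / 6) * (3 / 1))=-1416495781250000000000 / 61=-23221242315573770491.80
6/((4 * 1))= 3/2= 1.50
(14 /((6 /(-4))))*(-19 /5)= 532 /15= 35.47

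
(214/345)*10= 428/69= 6.20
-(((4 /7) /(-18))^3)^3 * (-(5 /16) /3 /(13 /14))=-320 /87102678873899871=-0.00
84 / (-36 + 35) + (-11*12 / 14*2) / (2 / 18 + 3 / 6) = -804 / 7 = -114.86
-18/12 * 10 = -15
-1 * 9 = -9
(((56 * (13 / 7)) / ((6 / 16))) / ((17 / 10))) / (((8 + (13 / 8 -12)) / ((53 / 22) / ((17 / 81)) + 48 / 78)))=-150530560 / 181203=-830.73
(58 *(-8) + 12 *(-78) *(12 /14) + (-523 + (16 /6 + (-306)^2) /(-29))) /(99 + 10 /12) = -6112174 /121597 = -50.27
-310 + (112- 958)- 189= -1345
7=7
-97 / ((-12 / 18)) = 291 / 2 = 145.50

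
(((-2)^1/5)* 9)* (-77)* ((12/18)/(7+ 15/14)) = 12936/565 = 22.90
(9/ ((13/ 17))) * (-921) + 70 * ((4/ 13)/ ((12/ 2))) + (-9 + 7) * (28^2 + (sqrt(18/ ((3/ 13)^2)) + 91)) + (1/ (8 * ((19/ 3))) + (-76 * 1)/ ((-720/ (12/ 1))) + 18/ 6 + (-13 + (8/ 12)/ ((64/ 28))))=-62215811/ 4940 - 26 * sqrt(2)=-12631.06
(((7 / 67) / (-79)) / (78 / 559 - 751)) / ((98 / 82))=1763 / 1196265637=0.00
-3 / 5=-0.60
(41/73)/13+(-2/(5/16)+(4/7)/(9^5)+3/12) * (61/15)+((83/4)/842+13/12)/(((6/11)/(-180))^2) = 120633.73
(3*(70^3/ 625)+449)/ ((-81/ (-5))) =129.35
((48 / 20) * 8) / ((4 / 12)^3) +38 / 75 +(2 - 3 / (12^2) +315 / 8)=672313 / 1200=560.26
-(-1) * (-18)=-18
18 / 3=6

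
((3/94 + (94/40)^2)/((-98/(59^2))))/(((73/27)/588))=-29443213503/686200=-42907.63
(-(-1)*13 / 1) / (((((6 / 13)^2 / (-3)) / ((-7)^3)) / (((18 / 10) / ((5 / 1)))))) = 22607.13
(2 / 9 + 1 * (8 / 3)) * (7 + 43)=1300 / 9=144.44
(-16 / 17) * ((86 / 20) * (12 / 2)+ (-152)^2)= -1850384 / 85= -21769.22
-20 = -20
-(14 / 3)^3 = -2744 / 27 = -101.63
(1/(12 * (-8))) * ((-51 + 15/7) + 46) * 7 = 5/24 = 0.21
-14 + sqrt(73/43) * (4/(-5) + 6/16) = -14-17 * sqrt(3139)/1720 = -14.55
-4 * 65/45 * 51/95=-884/285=-3.10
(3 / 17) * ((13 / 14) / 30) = 13 / 2380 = 0.01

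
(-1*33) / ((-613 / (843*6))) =166914 / 613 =272.29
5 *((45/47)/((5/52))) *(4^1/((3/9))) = 28080/47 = 597.45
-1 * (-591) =591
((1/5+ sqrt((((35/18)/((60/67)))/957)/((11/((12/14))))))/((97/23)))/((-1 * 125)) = -23/60625-23 * sqrt(5829)/69621750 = -0.00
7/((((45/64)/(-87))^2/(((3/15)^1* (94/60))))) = 566659072/16875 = 33579.80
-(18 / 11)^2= -324 / 121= -2.68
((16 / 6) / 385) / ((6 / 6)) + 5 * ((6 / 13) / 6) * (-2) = -11446 / 15015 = -0.76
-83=-83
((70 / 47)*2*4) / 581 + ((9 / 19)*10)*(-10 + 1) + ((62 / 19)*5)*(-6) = -10414150 / 74119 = -140.51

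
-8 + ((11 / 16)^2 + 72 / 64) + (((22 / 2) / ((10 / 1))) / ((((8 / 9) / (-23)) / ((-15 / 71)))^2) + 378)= 521965799 / 1290496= 404.47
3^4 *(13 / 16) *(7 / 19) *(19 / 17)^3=33.85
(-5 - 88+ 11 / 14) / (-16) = 1291 / 224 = 5.76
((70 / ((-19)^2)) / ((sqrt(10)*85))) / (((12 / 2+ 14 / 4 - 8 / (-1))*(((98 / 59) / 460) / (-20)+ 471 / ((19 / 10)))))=21712*sqrt(10) / 412888661287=0.00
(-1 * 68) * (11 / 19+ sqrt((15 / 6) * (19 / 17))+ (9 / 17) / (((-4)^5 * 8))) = -2 * sqrt(3230)- 1531733 / 38912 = -153.03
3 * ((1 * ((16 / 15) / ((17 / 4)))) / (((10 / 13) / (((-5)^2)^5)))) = 162500000 / 17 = 9558823.53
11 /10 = 1.10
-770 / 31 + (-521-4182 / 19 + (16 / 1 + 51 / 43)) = -18963792 / 25327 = -748.76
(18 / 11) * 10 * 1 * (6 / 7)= 1080 / 77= 14.03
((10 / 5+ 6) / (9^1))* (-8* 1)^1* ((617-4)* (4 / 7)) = -156928 / 63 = -2490.92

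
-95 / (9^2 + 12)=-95 / 93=-1.02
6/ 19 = 0.32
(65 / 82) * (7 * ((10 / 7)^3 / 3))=32500 / 6027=5.39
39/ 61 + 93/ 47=7506/ 2867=2.62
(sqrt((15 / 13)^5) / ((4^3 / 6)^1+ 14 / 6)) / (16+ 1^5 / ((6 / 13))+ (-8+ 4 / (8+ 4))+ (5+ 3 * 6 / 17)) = 7650 * sqrt(195) / 16079843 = 0.01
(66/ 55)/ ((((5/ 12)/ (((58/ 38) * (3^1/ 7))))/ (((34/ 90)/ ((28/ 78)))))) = 230724/ 116375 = 1.98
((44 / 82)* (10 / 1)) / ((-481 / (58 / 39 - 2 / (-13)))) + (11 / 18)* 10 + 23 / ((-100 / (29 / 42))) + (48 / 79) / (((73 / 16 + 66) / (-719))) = -74080654076843 / 288113669461800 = -0.26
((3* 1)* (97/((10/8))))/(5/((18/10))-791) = -5238/17735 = -0.30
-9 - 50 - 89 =-148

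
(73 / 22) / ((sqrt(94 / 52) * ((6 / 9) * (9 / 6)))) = 73 * sqrt(1222) / 1034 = 2.47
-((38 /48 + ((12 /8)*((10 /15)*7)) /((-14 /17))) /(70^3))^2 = -1369 /2710632960000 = -0.00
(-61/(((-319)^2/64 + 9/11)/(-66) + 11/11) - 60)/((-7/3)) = 184724028/7514381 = 24.58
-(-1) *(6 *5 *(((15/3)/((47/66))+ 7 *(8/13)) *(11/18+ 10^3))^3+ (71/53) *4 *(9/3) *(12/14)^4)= 43700697852009.17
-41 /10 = -4.10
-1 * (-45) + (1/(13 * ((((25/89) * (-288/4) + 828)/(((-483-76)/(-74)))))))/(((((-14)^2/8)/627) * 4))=7821211603/173786928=45.00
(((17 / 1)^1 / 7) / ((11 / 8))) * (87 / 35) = 11832 / 2695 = 4.39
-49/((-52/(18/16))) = 441/416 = 1.06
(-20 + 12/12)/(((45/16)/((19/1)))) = -5776/45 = -128.36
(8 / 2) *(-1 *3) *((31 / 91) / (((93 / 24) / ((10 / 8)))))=-120 / 91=-1.32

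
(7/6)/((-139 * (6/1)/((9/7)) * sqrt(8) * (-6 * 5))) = sqrt(2)/66720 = 0.00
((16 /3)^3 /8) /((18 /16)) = 4096 /243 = 16.86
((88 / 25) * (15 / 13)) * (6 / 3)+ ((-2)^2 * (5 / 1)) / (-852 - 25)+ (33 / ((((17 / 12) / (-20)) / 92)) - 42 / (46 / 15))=-955455548779 / 22288955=-42866.77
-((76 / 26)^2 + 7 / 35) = -7389 / 845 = -8.74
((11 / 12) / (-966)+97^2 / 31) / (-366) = -109068787 / 131522832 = -0.83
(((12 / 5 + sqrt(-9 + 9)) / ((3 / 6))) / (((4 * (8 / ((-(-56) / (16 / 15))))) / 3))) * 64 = 1512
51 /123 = 17 /41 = 0.41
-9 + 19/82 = -719/82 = -8.77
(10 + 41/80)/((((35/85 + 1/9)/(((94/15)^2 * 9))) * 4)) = 284238657/160000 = 1776.49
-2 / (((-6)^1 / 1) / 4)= 1.33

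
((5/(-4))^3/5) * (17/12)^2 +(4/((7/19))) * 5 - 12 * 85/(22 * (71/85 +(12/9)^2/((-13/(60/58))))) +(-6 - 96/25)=-27407508005497/1183329100800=-23.16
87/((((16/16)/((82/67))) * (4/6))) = 10701/67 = 159.72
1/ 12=0.08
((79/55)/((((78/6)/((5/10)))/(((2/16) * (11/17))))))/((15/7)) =553/265200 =0.00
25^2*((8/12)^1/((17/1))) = 1250/51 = 24.51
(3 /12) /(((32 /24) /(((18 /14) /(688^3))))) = 27 /36473995264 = 0.00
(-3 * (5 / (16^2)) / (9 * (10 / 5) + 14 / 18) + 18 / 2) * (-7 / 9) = -302743 / 43264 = -7.00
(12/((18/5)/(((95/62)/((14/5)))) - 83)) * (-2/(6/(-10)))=-95000/181501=-0.52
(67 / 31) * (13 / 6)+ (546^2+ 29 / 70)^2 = 40499606771950643 / 455700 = 88873396471.25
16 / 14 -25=-167 / 7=-23.86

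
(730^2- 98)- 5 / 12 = 6393619 / 12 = 532801.58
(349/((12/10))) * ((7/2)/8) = 12215/96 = 127.24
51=51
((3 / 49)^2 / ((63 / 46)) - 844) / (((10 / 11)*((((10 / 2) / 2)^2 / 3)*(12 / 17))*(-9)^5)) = 147367033 / 13783840875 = 0.01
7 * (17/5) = 119/5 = 23.80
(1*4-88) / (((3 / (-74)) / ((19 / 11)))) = 39368 / 11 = 3578.91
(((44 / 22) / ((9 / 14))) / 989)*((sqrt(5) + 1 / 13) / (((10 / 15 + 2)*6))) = 7 / 462852 + 7*sqrt(5) / 35604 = 0.00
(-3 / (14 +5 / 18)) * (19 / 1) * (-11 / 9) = 1254 / 257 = 4.88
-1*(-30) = 30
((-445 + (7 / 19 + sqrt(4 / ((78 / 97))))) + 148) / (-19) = 5636 / 361 - sqrt(7566) / 741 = 15.49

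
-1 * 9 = -9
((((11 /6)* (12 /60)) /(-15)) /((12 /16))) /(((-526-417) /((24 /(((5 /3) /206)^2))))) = 7468736 /589375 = 12.67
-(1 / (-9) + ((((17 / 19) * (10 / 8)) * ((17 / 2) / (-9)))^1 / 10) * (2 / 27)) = 4393 / 36936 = 0.12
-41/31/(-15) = 41/465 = 0.09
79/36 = 2.19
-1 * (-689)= 689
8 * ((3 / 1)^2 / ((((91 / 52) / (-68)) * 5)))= -19584 / 35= -559.54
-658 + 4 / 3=-1970 / 3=-656.67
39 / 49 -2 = -59 / 49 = -1.20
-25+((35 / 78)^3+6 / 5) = -56257313 / 2372760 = -23.71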